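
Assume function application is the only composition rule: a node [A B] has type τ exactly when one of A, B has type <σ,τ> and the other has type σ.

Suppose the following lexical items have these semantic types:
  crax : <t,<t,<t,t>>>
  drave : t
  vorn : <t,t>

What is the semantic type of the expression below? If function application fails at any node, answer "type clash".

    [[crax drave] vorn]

type clash

[crax drave]: functor crax : <t,<t,<t,t>>>, argument drave : t; result <t,<t,t>>.
[[crax drave] vorn]: <t,<t,t>> with <t,t> — neither is a function whose domain matches the other; composition fails here.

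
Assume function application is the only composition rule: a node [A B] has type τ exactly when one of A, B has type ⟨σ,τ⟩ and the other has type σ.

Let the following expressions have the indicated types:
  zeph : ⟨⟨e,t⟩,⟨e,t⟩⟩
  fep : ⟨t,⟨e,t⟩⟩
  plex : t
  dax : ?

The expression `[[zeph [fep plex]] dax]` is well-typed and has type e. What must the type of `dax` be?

⟨⟨e,t⟩,e⟩

At [[zeph [fep plex]] dax] (required: e): [zeph [fep plex]] is ⟨e,t⟩, which is not a function with range e; hence dax is the functor — type ⟨⟨e,t⟩,e⟩.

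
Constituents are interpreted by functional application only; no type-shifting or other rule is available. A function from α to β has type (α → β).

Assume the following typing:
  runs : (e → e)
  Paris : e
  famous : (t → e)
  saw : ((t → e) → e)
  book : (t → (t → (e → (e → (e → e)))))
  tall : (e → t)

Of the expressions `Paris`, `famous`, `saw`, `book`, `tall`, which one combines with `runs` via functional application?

Paris — combines: runs : (e → e) takes Paris : e as argument, giving e.
famous : (t → e) — neither side's domain matches the other.
saw : ((t → e) → e) — neither side's domain matches the other.
book : (t → (t → (e → (e → (e → e))))) — neither side's domain matches the other.
tall : (e → t) — neither side's domain matches the other.

Paris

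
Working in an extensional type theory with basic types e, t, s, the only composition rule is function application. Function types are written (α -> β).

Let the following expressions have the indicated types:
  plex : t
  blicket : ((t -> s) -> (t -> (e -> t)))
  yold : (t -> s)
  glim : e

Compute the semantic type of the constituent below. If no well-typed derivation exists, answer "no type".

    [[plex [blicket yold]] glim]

[blicket yold]: ((t -> s) -> (t -> (e -> t))) applied to (t -> s) yields (t -> (e -> t)).
[plex [blicket yold]]: (t -> (e -> t)) applied to t yields (e -> t).
[[plex [blicket yold]] glim]: (e -> t) applied to e yields t.

t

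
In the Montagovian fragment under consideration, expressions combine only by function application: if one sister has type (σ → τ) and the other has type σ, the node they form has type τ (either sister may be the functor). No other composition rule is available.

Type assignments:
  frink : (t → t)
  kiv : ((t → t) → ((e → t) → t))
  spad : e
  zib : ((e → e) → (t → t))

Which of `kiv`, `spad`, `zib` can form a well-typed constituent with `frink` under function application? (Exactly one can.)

kiv — combines: kiv : ((t → t) → ((e → t) → t)) takes frink : (t → t) as argument, giving ((e → t) → t).
spad : e — does not combine with frink.
zib : ((e → e) → (t → t)) — does not combine with frink.

kiv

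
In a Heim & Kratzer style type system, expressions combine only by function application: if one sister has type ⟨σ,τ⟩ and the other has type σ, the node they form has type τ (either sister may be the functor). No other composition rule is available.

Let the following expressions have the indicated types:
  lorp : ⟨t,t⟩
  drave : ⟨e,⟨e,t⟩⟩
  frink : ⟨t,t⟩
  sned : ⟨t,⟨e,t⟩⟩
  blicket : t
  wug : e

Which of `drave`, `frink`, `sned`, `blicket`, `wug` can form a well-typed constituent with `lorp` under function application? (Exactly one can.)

blicket

drave : ⟨e,⟨e,t⟩⟩ — neither side's domain matches the other.
frink : ⟨t,t⟩ — neither side's domain matches the other.
sned : ⟨t,⟨e,t⟩⟩ — neither side's domain matches the other.
blicket — combines: lorp : ⟨t,t⟩ takes blicket : t as argument, giving t.
wug : e — neither side's domain matches the other.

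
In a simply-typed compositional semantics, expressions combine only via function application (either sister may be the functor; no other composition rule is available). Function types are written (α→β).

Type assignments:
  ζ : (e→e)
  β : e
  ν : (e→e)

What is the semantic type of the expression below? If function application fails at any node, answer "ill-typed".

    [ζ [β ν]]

e

[β ν] — ν of type (e→e) combines with β of type e: type e.
[ζ [β ν]] — ζ of type (e→e) combines with [β ν] of type e: type e.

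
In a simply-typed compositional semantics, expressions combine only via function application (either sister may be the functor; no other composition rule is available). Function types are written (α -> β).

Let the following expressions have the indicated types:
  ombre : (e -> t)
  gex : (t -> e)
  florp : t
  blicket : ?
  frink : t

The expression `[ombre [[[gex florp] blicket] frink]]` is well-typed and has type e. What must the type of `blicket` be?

For [ombre [[[gex florp] blicket] frink]] to have type e with ombre of type (e -> t), [[[gex florp] blicket] frink] must be the function: [[[gex florp] blicket] frink] : ((e -> t) -> e).
For [[[gex florp] blicket] frink] to have type ((e -> t) -> e) with frink of type t, [[gex florp] blicket] must be the function: [[gex florp] blicket] : (t -> ((e -> t) -> e)).
For [[gex florp] blicket] to have type (t -> ((e -> t) -> e)) with [gex florp] of type e, blicket must be the function: blicket : (e -> (t -> ((e -> t) -> e))).

(e -> (t -> ((e -> t) -> e)))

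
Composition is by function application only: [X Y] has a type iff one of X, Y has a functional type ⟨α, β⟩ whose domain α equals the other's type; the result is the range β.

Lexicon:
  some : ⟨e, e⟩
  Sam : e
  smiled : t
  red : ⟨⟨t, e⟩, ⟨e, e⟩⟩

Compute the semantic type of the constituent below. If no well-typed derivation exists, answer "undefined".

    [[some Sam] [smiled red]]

undefined

[some Sam] — some of type ⟨e, e⟩ combines with Sam of type e: type e.
At [smiled red]: neither t nor ⟨⟨t, e⟩, ⟨e, e⟩⟩ can take the other as argument; the node is ill-typed.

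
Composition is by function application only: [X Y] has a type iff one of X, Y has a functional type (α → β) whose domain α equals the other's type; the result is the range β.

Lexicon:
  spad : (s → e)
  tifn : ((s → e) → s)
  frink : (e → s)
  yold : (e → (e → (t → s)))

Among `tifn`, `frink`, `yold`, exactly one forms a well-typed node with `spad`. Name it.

tifn — combines: tifn : ((s → e) → s) takes spad : (s → e) as argument, giving s.
frink : (e → s) — neither side's domain matches the other.
yold : (e → (e → (t → s))) — neither side's domain matches the other.

tifn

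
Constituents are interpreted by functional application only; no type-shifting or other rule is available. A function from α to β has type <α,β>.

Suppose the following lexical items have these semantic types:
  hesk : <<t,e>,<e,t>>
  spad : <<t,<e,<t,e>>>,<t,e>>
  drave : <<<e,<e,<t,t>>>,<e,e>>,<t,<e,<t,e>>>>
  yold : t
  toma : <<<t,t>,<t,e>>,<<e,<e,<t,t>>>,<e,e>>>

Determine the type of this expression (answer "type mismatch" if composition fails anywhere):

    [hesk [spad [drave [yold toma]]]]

type mismatch

At [yold toma]: neither t nor <<<t,t>,<t,e>>,<<e,<e,<t,t>>>,<e,e>>> can take the other as argument; the node is ill-typed.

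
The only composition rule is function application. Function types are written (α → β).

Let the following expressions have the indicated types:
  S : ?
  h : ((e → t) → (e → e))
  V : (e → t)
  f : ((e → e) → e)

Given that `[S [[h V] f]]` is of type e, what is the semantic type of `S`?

[S [[h V] f]] is required to be e. [[h V] f] : e cannot yield e as functor, so S : (e → e).

(e → e)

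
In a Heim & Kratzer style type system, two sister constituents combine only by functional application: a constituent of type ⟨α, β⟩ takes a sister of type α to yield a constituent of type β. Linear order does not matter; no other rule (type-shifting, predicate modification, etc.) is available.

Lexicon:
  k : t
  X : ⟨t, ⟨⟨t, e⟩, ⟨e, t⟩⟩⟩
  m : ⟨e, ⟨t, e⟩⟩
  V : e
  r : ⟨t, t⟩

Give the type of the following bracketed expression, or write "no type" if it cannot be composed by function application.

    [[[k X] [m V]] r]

[k X]: ⟨t, ⟨⟨t, e⟩, ⟨e, t⟩⟩⟩ applied to t yields ⟨⟨t, e⟩, ⟨e, t⟩⟩.
[m V]: ⟨e, ⟨t, e⟩⟩ applied to e yields ⟨t, e⟩.
[[k X] [m V]]: ⟨⟨t, e⟩, ⟨e, t⟩⟩ applied to ⟨t, e⟩ yields ⟨e, t⟩.
At [[[k X] [m V]] r]: neither ⟨e, t⟩ nor ⟨t, t⟩ can take the other as argument; the node is ill-typed.

no type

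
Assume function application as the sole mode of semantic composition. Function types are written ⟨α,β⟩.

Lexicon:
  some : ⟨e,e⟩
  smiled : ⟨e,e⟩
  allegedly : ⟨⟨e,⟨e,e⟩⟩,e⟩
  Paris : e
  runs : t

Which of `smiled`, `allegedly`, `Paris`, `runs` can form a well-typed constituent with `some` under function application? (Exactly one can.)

Paris

smiled : ⟨e,e⟩ — neither side's domain matches the other.
allegedly : ⟨⟨e,⟨e,e⟩⟩,e⟩ — neither side's domain matches the other.
Paris — combines: some : ⟨e,e⟩ takes Paris : e as argument, giving e.
runs : t — neither side's domain matches the other.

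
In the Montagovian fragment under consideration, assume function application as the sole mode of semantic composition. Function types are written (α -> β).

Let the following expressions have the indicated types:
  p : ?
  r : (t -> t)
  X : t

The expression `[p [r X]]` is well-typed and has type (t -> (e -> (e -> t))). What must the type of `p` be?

For [p [r X]] to have type (t -> (e -> (e -> t))) with [r X] of type t, p must be the function: p : (t -> (t -> (e -> (e -> t)))).

(t -> (t -> (e -> (e -> t))))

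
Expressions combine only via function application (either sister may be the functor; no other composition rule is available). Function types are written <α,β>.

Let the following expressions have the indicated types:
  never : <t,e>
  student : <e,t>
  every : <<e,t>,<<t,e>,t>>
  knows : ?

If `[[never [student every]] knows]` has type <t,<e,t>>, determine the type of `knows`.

<t,<t,<e,t>>>

[[never [student every]] knows] must have type <t,<e,t>>. The sister [never [student every]] has type t; that is not a function onto <t,<e,t>>, so knows must be the functor, of type <t,<t,<e,t>>>.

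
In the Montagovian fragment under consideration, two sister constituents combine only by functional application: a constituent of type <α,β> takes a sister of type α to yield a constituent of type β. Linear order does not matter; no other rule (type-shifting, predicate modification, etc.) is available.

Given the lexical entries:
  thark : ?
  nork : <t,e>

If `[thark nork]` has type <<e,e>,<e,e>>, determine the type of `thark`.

[thark nork] is required to be <<e,e>,<e,e>>. nork : <t,e> cannot yield <<e,e>,<e,e>> as functor, so thark : <<t,e>,<<e,e>,<e,e>>>.

<<t,e>,<<e,e>,<e,e>>>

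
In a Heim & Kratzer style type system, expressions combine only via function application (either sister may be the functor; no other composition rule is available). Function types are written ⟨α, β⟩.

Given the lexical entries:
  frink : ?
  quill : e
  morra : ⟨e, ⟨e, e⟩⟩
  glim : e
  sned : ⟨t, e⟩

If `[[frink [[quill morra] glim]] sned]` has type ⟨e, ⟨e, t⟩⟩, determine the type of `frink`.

⟨e, ⟨⟨t, e⟩, ⟨e, ⟨e, t⟩⟩⟩⟩

[[frink [[quill morra] glim]] sned] must have type ⟨e, ⟨e, t⟩⟩. The sister sned has type ⟨t, e⟩; that is not a function onto ⟨e, ⟨e, t⟩⟩, so [frink [[quill morra] glim]] must be the functor, of type ⟨⟨t, e⟩, ⟨e, ⟨e, t⟩⟩⟩.
[frink [[quill morra] glim]] must have type ⟨⟨t, e⟩, ⟨e, ⟨e, t⟩⟩⟩. The sister [[quill morra] glim] has type e; that is not a function onto ⟨⟨t, e⟩, ⟨e, ⟨e, t⟩⟩⟩, so frink must be the functor, of type ⟨e, ⟨⟨t, e⟩, ⟨e, ⟨e, t⟩⟩⟩⟩.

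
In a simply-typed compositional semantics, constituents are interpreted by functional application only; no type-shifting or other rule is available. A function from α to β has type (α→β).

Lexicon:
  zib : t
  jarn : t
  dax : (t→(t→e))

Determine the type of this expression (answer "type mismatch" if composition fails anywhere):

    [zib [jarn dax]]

e

[jarn dax]: dax is (t→(t→e)), jarn is t; result (t→e).
[zib [jarn dax]]: [jarn dax] is (t→e), zib is t; result e.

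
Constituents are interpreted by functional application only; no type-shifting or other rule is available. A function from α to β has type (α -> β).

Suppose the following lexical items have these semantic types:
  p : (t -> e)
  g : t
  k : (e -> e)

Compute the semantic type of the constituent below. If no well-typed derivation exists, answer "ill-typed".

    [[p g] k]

e

[p g]: functor p : (t -> e), argument g : t; result e.
[[p g] k]: functor k : (e -> e), argument [p g] : e; result e.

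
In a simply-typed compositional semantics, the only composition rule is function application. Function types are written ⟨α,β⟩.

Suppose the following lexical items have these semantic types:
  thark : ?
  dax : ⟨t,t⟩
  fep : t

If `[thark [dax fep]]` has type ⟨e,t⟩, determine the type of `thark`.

⟨t,⟨e,t⟩⟩

At [thark [dax fep]] (required: ⟨e,t⟩): [dax fep] is t, which is not a function with range ⟨e,t⟩; hence thark is the functor — type ⟨t,⟨e,t⟩⟩.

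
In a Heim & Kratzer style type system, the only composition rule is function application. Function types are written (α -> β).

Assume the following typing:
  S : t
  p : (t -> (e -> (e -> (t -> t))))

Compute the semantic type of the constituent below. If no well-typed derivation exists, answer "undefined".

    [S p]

(e -> (e -> (t -> t)))

[S p]: p is (t -> (e -> (e -> (t -> t)))), S is t; result (e -> (e -> (t -> t))).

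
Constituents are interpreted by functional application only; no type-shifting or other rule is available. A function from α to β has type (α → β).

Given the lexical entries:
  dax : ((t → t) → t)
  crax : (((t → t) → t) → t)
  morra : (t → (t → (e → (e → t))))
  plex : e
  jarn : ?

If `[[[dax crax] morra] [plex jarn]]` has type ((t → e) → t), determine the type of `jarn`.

(e → ((t → (e → (e → t))) → ((t → e) → t)))

For [[[dax crax] morra] [plex jarn]] to have type ((t → e) → t) with [[dax crax] morra] of type (t → (e → (e → t))), [plex jarn] must be the function: [plex jarn] : ((t → (e → (e → t))) → ((t → e) → t)).
For [plex jarn] to have type ((t → (e → (e → t))) → ((t → e) → t)) with plex of type e, jarn must be the function: jarn : (e → ((t → (e → (e → t))) → ((t → e) → t))).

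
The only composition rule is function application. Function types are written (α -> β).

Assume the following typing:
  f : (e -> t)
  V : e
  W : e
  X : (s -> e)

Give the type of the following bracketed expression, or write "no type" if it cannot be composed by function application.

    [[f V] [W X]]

At [f V], f : (e -> t) takes V : e, giving t.
[W X]: e and (s -> e) cannot combine by function application — type clash.

no type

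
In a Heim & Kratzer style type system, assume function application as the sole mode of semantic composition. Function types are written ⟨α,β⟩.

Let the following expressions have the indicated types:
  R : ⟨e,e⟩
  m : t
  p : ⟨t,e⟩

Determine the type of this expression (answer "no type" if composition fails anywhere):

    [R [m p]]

[m p]: p is ⟨t,e⟩, m is t; result e.
[R [m p]]: R is ⟨e,e⟩, [m p] is e; result e.

e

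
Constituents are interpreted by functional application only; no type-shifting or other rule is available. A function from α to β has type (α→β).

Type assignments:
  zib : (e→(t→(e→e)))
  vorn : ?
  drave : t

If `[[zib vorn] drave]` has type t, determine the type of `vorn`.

((e→(t→(e→e)))→(t→t))

[[zib vorn] drave] must have type t. The sister drave has type t; that is not a function onto t, so [zib vorn] must be the functor, of type (t→t).
[zib vorn] must have type (t→t). The sister zib has type (e→(t→(e→e))); that is not a function onto (t→t), so vorn must be the functor, of type ((e→(t→(e→e)))→(t→t)).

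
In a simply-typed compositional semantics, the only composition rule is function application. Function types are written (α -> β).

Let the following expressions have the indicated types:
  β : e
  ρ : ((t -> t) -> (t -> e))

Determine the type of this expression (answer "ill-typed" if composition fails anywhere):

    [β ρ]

[β ρ]: e with ((t -> t) -> (t -> e)) — neither is a function whose domain matches the other; composition fails here.

ill-typed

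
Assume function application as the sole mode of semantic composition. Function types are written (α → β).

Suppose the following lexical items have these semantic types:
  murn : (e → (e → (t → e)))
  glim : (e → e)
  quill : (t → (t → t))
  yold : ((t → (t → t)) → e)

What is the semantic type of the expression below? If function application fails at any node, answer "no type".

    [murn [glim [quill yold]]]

(e → (t → e))

[quill yold]: yold is ((t → (t → t)) → e), quill is (t → (t → t)); result e.
[glim [quill yold]]: glim is (e → e), [quill yold] is e; result e.
[murn [glim [quill yold]]]: murn is (e → (e → (t → e))), [glim [quill yold]] is e; result (e → (t → e)).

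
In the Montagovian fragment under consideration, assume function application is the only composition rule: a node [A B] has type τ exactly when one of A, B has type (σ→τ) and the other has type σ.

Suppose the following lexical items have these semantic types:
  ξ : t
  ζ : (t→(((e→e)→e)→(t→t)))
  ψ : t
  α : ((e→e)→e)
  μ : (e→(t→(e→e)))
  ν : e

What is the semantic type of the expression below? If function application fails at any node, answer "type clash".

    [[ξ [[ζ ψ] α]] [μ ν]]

(e→e)

[ζ ψ] — ζ of type (t→(((e→e)→e)→(t→t))) combines with ψ of type t: type (((e→e)→e)→(t→t)).
[[ζ ψ] α] — [ζ ψ] of type (((e→e)→e)→(t→t)) combines with α of type ((e→e)→e): type (t→t).
[ξ [[ζ ψ] α]] — [[ζ ψ] α] of type (t→t) combines with ξ of type t: type t.
[μ ν] — μ of type (e→(t→(e→e))) combines with ν of type e: type (t→(e→e)).
[[ξ [[ζ ψ] α]] [μ ν]] — [μ ν] of type (t→(e→e)) combines with [ξ [[ζ ψ] α]] of type t: type (e→e).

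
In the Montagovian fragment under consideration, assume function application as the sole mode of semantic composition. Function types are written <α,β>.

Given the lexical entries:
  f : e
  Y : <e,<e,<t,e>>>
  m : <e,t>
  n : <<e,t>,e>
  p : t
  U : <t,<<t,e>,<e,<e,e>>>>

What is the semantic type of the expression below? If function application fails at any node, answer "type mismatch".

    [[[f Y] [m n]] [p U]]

At [f Y], Y : <e,<e,<t,e>>> takes f : e, giving <e,<t,e>>.
At [m n], n : <<e,t>,e> takes m : <e,t>, giving e.
At [[f Y] [m n]], [f Y] : <e,<t,e>> takes [m n] : e, giving <t,e>.
At [p U], U : <t,<<t,e>,<e,<e,e>>>> takes p : t, giving <<t,e>,<e,<e,e>>>.
At [[[f Y] [m n]] [p U]], [p U] : <<t,e>,<e,<e,e>>> takes [[f Y] [m n]] : <t,e>, giving <e,<e,e>>.

<e,<e,e>>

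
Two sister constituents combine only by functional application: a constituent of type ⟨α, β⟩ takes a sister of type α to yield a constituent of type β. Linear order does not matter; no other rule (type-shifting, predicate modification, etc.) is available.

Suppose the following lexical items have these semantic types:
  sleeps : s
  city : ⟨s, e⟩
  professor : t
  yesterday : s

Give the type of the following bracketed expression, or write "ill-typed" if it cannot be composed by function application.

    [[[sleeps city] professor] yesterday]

[sleeps city] — city of type ⟨s, e⟩ combines with sleeps of type s: type e.
[[sleeps city] professor]: e and t cannot combine by function application — type clash.

ill-typed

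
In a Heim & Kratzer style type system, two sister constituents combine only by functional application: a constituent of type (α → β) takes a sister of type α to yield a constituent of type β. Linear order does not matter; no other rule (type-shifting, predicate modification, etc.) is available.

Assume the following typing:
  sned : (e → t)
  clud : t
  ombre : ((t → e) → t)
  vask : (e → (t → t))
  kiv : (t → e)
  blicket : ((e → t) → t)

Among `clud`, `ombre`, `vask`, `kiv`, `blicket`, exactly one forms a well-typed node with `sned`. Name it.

clud : t — sned needs e; clud needs nothing (atomic); neither fits.
ombre : ((t → e) → t) — sned needs e; ombre needs (t → e); neither fits.
vask : (e → (t → t)) — sned needs e; vask needs e; neither fits.
kiv : (t → e) — sned needs e; kiv needs t; neither fits.
blicket — combines: blicket : ((e → t) → t) takes sned : (e → t) as argument, giving t.

blicket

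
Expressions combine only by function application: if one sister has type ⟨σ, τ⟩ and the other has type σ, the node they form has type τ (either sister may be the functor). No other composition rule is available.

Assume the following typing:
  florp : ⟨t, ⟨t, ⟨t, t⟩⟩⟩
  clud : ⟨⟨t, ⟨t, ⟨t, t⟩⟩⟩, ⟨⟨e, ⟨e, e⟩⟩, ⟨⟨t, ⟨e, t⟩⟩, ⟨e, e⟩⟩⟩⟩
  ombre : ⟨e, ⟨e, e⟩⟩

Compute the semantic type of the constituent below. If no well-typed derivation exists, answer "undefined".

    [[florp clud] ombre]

⟨⟨t, ⟨e, t⟩⟩, ⟨e, e⟩⟩

[florp clud]: ⟨⟨t, ⟨t, ⟨t, t⟩⟩⟩, ⟨⟨e, ⟨e, e⟩⟩, ⟨⟨t, ⟨e, t⟩⟩, ⟨e, e⟩⟩⟩⟩ applied to ⟨t, ⟨t, ⟨t, t⟩⟩⟩ yields ⟨⟨e, ⟨e, e⟩⟩, ⟨⟨t, ⟨e, t⟩⟩, ⟨e, e⟩⟩⟩.
[[florp clud] ombre]: ⟨⟨e, ⟨e, e⟩⟩, ⟨⟨t, ⟨e, t⟩⟩, ⟨e, e⟩⟩⟩ applied to ⟨e, ⟨e, e⟩⟩ yields ⟨⟨t, ⟨e, t⟩⟩, ⟨e, e⟩⟩.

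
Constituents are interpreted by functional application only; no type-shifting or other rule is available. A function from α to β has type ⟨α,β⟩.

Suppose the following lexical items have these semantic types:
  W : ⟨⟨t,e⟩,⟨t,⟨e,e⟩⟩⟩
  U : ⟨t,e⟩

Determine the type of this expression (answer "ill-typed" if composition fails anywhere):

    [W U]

⟨t,⟨e,e⟩⟩

[W U]: W is ⟨⟨t,e⟩,⟨t,⟨e,e⟩⟩⟩, U is ⟨t,e⟩; result ⟨t,⟨e,e⟩⟩.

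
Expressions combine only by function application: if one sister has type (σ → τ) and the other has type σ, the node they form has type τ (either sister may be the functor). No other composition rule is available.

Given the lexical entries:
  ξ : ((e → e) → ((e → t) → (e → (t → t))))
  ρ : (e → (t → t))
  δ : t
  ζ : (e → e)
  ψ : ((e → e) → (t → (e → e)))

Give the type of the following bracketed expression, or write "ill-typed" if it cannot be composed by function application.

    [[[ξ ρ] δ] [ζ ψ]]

ill-typed

[ξ ρ]: ((e → e) → ((e → t) → (e → (t → t)))) and (e → (t → t)) cannot combine by function application — type clash.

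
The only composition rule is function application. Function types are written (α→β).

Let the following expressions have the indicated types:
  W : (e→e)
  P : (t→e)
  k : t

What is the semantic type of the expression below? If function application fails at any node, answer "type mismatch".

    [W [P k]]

e

At [P k], P : (t→e) takes k : t, giving e.
At [W [P k]], W : (e→e) takes [P k] : e, giving e.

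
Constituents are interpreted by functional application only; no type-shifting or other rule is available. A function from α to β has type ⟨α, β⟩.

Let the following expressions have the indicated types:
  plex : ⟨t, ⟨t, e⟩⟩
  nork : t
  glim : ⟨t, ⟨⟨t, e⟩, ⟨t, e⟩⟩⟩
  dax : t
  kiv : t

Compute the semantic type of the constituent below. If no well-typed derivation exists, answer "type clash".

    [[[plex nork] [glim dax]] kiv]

[plex nork]: plex is ⟨t, ⟨t, e⟩⟩, nork is t; result ⟨t, e⟩.
[glim dax]: glim is ⟨t, ⟨⟨t, e⟩, ⟨t, e⟩⟩⟩, dax is t; result ⟨⟨t, e⟩, ⟨t, e⟩⟩.
[[plex nork] [glim dax]]: [glim dax] is ⟨⟨t, e⟩, ⟨t, e⟩⟩, [plex nork] is ⟨t, e⟩; result ⟨t, e⟩.
[[[plex nork] [glim dax]] kiv]: [[plex nork] [glim dax]] is ⟨t, e⟩, kiv is t; result e.

e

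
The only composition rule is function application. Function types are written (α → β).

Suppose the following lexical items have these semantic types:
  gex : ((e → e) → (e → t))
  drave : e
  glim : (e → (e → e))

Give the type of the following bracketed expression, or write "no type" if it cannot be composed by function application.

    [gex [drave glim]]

[drave glim]: glim is (e → (e → e)), drave is e; result (e → e).
[gex [drave glim]]: gex is ((e → e) → (e → t)), [drave glim] is (e → e); result (e → t).

(e → t)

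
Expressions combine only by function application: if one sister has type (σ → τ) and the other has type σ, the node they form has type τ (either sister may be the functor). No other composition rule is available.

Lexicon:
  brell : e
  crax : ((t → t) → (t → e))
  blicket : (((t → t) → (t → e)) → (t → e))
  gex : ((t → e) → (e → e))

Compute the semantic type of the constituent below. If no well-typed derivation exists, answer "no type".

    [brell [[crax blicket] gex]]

[crax blicket]: blicket is (((t → t) → (t → e)) → (t → e)), crax is ((t → t) → (t → e)); result (t → e).
[[crax blicket] gex]: gex is ((t → e) → (e → e)), [crax blicket] is (t → e); result (e → e).
[brell [[crax blicket] gex]]: [[crax blicket] gex] is (e → e), brell is e; result e.

e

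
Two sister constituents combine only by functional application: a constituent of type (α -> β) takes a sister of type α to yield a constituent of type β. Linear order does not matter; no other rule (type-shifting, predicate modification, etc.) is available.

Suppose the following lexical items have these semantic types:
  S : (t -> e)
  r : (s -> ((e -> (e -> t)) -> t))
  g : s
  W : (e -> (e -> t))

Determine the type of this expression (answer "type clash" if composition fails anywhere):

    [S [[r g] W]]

[r g]: functor r : (s -> ((e -> (e -> t)) -> t)), argument g : s; result ((e -> (e -> t)) -> t).
[[r g] W]: functor [r g] : ((e -> (e -> t)) -> t), argument W : (e -> (e -> t)); result t.
[S [[r g] W]]: functor S : (t -> e), argument [[r g] W] : t; result e.

e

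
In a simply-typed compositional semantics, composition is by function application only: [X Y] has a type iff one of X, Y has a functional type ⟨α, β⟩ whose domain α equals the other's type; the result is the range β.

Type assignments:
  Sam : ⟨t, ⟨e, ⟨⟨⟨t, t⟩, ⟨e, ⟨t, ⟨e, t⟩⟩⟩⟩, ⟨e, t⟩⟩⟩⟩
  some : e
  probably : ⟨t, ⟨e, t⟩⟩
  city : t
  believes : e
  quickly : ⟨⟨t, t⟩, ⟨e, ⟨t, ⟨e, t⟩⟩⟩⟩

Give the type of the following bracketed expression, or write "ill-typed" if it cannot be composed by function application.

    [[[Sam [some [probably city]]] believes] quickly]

[probably city]: functor probably : ⟨t, ⟨e, t⟩⟩, argument city : t; result ⟨e, t⟩.
[some [probably city]]: functor [probably city] : ⟨e, t⟩, argument some : e; result t.
[Sam [some [probably city]]]: functor Sam : ⟨t, ⟨e, ⟨⟨⟨t, t⟩, ⟨e, ⟨t, ⟨e, t⟩⟩⟩⟩, ⟨e, t⟩⟩⟩⟩, argument [some [probably city]] : t; result ⟨e, ⟨⟨⟨t, t⟩, ⟨e, ⟨t, ⟨e, t⟩⟩⟩⟩, ⟨e, t⟩⟩⟩.
[[Sam [some [probably city]]] believes]: functor [Sam [some [probably city]]] : ⟨e, ⟨⟨⟨t, t⟩, ⟨e, ⟨t, ⟨e, t⟩⟩⟩⟩, ⟨e, t⟩⟩⟩, argument believes : e; result ⟨⟨⟨t, t⟩, ⟨e, ⟨t, ⟨e, t⟩⟩⟩⟩, ⟨e, t⟩⟩.
[[[Sam [some [probably city]]] believes] quickly]: functor [[Sam [some [probably city]]] believes] : ⟨⟨⟨t, t⟩, ⟨e, ⟨t, ⟨e, t⟩⟩⟩⟩, ⟨e, t⟩⟩, argument quickly : ⟨⟨t, t⟩, ⟨e, ⟨t, ⟨e, t⟩⟩⟩⟩; result ⟨e, t⟩.

⟨e, t⟩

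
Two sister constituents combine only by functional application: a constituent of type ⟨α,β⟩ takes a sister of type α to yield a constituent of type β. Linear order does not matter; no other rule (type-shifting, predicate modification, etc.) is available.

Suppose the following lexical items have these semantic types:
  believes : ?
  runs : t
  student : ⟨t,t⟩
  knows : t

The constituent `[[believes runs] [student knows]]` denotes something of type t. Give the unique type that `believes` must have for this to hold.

[[believes runs] [student knows]] must have type t. The sister [student knows] has type t; that is not a function onto t, so [believes runs] must be the functor, of type ⟨t,t⟩.
[believes runs] must have type ⟨t,t⟩. The sister runs has type t; that is not a function onto ⟨t,t⟩, so believes must be the functor, of type ⟨t,⟨t,t⟩⟩.

⟨t,⟨t,t⟩⟩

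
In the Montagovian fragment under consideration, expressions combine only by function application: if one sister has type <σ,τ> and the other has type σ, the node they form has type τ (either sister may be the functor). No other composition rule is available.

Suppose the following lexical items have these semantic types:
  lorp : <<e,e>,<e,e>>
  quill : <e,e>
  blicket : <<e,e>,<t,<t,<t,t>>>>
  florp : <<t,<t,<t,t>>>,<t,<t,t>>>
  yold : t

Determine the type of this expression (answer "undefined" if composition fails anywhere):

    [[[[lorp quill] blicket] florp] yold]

[lorp quill]: lorp is <<e,e>,<e,e>>, quill is <e,e>; result <e,e>.
[[lorp quill] blicket]: blicket is <<e,e>,<t,<t,<t,t>>>>, [lorp quill] is <e,e>; result <t,<t,<t,t>>>.
[[[lorp quill] blicket] florp]: florp is <<t,<t,<t,t>>>,<t,<t,t>>>, [[lorp quill] blicket] is <t,<t,<t,t>>>; result <t,<t,t>>.
[[[[lorp quill] blicket] florp] yold]: [[[lorp quill] blicket] florp] is <t,<t,t>>, yold is t; result <t,t>.

<t,t>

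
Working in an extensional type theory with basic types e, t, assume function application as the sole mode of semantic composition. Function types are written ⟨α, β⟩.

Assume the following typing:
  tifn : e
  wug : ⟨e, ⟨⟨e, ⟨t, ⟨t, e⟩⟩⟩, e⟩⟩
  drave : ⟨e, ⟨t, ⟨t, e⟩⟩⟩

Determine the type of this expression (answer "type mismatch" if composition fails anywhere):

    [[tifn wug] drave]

[tifn wug] — wug of type ⟨e, ⟨⟨e, ⟨t, ⟨t, e⟩⟩⟩, e⟩⟩ combines with tifn of type e: type ⟨⟨e, ⟨t, ⟨t, e⟩⟩⟩, e⟩.
[[tifn wug] drave] — [tifn wug] of type ⟨⟨e, ⟨t, ⟨t, e⟩⟩⟩, e⟩ combines with drave of type ⟨e, ⟨t, ⟨t, e⟩⟩⟩: type e.

e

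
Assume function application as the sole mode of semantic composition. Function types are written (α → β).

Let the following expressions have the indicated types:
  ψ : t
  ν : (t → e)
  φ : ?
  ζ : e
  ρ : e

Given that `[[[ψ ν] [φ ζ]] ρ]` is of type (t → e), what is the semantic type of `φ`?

(e → (e → (e → (t → e))))

At [[[ψ ν] [φ ζ]] ρ] (required: (t → e)): ρ is e, which is not a function with range (t → e); hence [[ψ ν] [φ ζ]] is the functor — type (e → (t → e)).
At [[ψ ν] [φ ζ]] (required: (e → (t → e))): [ψ ν] is e, which is not a function with range (e → (t → e)); hence [φ ζ] is the functor — type (e → (e → (t → e))).
At [φ ζ] (required: (e → (e → (t → e)))): ζ is e, which is not a function with range (e → (e → (t → e))); hence φ is the functor — type (e → (e → (e → (t → e)))).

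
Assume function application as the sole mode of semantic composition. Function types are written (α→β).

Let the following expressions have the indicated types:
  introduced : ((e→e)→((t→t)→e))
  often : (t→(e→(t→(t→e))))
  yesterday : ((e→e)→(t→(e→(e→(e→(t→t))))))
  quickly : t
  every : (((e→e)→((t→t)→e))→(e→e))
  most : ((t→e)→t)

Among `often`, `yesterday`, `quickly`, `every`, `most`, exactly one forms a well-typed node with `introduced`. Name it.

every

often : (t→(e→(t→(t→e)))) — no; introduced wants (e→e), and often wants t.
yesterday : ((e→e)→(t→(e→(e→(e→(t→t)))))) — no; introduced wants (e→e), and yesterday wants (e→e).
quickly : t — no; introduced wants (e→e), and quickly wants nothing (atomic).
every — combines: every : (((e→e)→((t→t)→e))→(e→e)) takes introduced : ((e→e)→((t→t)→e)) as argument, giving (e→e).
most : ((t→e)→t) — no; introduced wants (e→e), and most wants (t→e).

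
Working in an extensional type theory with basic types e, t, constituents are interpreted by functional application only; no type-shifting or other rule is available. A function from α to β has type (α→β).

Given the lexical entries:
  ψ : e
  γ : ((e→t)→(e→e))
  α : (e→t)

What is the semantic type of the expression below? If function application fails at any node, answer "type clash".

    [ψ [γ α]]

At [γ α], γ : ((e→t)→(e→e)) takes α : (e→t), giving (e→e).
At [ψ [γ α]], [γ α] : (e→e) takes ψ : e, giving e.

e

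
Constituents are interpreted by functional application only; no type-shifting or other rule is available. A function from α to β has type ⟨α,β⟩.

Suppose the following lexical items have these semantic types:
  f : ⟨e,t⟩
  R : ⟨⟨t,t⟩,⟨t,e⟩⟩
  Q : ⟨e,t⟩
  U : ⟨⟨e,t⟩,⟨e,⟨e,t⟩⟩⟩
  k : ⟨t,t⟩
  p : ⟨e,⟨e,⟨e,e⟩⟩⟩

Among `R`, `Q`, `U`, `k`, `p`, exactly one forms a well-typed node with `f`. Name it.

U

R : ⟨⟨t,t⟩,⟨t,e⟩⟩ — does not combine with f.
Q : ⟨e,t⟩ — does not combine with f.
U — combines: U : ⟨⟨e,t⟩,⟨e,⟨e,t⟩⟩⟩ takes f : ⟨e,t⟩ as argument, giving ⟨e,⟨e,t⟩⟩.
k : ⟨t,t⟩ — does not combine with f.
p : ⟨e,⟨e,⟨e,e⟩⟩⟩ — does not combine with f.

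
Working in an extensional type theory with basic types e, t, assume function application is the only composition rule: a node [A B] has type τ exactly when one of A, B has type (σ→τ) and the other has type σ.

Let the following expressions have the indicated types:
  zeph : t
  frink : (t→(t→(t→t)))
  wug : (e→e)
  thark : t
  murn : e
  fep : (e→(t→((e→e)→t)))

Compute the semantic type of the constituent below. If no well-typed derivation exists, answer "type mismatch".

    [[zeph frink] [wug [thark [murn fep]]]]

(t→t)

[zeph frink]: functor frink : (t→(t→(t→t))), argument zeph : t; result (t→(t→t)).
[murn fep]: functor fep : (e→(t→((e→e)→t))), argument murn : e; result (t→((e→e)→t)).
[thark [murn fep]]: functor [murn fep] : (t→((e→e)→t)), argument thark : t; result ((e→e)→t).
[wug [thark [murn fep]]]: functor [thark [murn fep]] : ((e→e)→t), argument wug : (e→e); result t.
[[zeph frink] [wug [thark [murn fep]]]]: functor [zeph frink] : (t→(t→t)), argument [wug [thark [murn fep]]] : t; result (t→t).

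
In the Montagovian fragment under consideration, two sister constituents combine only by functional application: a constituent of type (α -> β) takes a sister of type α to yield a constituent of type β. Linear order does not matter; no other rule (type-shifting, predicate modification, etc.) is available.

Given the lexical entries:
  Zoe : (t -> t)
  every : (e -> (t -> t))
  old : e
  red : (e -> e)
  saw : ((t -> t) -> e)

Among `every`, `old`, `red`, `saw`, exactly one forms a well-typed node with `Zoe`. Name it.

saw

every : (e -> (t -> t)) — Zoe needs t; every needs e; neither fits.
old : e — Zoe needs t; old needs nothing (atomic); neither fits.
red : (e -> e) — Zoe needs t; red needs e; neither fits.
saw — combines: saw : ((t -> t) -> e) takes Zoe : (t -> t) as argument, giving e.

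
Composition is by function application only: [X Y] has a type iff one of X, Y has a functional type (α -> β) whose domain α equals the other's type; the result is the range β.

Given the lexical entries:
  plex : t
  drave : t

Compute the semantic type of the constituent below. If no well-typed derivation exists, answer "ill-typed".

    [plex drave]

ill-typed

[plex drave]: t and t cannot combine by function application — type clash.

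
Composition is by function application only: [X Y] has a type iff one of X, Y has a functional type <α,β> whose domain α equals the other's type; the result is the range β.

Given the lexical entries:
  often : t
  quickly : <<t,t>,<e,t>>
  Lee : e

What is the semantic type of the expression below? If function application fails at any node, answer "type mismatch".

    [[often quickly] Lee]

type mismatch

At [often quickly]: neither t nor <<t,t>,<e,t>> can take the other as argument; the node is ill-typed.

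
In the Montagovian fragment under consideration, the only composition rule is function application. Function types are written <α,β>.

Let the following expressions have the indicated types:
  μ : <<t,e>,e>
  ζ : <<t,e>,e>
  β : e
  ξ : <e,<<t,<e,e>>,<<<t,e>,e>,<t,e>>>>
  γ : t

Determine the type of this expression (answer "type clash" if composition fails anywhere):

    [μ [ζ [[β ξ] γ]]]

type clash

[β ξ] — ξ of type <e,<<t,<e,e>>,<<<t,e>,e>,<t,e>>>> combines with β of type e: type <<t,<e,e>>,<<<t,e>,e>,<t,e>>>.
At [[β ξ] γ]: neither <<t,<e,e>>,<<<t,e>,e>,<t,e>>> nor t can take the other as argument; the node is ill-typed.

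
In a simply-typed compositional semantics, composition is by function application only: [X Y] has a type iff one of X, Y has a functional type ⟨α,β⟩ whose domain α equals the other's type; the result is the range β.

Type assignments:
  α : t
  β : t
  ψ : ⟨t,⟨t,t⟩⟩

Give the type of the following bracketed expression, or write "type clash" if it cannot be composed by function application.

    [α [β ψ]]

At [β ψ], ψ : ⟨t,⟨t,t⟩⟩ takes β : t, giving ⟨t,t⟩.
At [α [β ψ]], [β ψ] : ⟨t,t⟩ takes α : t, giving t.

t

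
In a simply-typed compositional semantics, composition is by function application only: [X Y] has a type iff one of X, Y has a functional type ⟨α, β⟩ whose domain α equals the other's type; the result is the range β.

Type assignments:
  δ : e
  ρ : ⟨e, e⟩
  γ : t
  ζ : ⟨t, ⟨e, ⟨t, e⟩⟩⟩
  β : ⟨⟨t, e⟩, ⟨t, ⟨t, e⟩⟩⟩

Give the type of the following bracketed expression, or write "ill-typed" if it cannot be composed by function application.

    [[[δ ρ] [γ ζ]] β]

⟨t, ⟨t, e⟩⟩

[δ ρ]: functor ρ : ⟨e, e⟩, argument δ : e; result e.
[γ ζ]: functor ζ : ⟨t, ⟨e, ⟨t, e⟩⟩⟩, argument γ : t; result ⟨e, ⟨t, e⟩⟩.
[[δ ρ] [γ ζ]]: functor [γ ζ] : ⟨e, ⟨t, e⟩⟩, argument [δ ρ] : e; result ⟨t, e⟩.
[[[δ ρ] [γ ζ]] β]: functor β : ⟨⟨t, e⟩, ⟨t, ⟨t, e⟩⟩⟩, argument [[δ ρ] [γ ζ]] : ⟨t, e⟩; result ⟨t, ⟨t, e⟩⟩.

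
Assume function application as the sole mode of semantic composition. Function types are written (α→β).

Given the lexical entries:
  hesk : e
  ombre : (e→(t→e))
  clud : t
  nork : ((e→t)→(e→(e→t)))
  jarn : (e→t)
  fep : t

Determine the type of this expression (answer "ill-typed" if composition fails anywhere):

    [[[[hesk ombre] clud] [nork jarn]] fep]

[hesk ombre]: (e→(t→e)) applied to e yields (t→e).
[[hesk ombre] clud]: (t→e) applied to t yields e.
[nork jarn]: ((e→t)→(e→(e→t))) applied to (e→t) yields (e→(e→t)).
[[[hesk ombre] clud] [nork jarn]]: (e→(e→t)) applied to e yields (e→t).
At [[[[hesk ombre] clud] [nork jarn]] fep]: neither (e→t) nor t can take the other as argument; the node is ill-typed.

ill-typed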